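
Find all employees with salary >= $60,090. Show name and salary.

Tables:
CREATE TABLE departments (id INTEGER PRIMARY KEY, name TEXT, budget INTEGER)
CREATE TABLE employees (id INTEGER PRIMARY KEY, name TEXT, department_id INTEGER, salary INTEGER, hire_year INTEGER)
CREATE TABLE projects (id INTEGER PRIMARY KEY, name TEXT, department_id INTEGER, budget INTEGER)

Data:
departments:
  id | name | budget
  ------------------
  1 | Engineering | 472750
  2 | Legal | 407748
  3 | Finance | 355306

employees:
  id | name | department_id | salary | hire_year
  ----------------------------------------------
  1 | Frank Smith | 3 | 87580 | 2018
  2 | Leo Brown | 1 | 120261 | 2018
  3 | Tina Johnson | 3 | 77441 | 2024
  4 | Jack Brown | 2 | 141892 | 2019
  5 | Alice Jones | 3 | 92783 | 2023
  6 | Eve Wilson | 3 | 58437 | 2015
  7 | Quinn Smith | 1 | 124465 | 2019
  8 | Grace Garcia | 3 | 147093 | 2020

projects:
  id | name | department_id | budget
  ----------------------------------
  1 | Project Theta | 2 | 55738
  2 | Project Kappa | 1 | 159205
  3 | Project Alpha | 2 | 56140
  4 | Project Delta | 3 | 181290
SELECT name, salary FROM employees WHERE salary >= 60090

Execution result:
name | salary
Frank Smith | 87580
Leo Brown | 120261
Tina Johnson | 77441
Jack Brown | 141892
Alice Jones | 92783
Quinn Smith | 124465
Grace Garcia | 147093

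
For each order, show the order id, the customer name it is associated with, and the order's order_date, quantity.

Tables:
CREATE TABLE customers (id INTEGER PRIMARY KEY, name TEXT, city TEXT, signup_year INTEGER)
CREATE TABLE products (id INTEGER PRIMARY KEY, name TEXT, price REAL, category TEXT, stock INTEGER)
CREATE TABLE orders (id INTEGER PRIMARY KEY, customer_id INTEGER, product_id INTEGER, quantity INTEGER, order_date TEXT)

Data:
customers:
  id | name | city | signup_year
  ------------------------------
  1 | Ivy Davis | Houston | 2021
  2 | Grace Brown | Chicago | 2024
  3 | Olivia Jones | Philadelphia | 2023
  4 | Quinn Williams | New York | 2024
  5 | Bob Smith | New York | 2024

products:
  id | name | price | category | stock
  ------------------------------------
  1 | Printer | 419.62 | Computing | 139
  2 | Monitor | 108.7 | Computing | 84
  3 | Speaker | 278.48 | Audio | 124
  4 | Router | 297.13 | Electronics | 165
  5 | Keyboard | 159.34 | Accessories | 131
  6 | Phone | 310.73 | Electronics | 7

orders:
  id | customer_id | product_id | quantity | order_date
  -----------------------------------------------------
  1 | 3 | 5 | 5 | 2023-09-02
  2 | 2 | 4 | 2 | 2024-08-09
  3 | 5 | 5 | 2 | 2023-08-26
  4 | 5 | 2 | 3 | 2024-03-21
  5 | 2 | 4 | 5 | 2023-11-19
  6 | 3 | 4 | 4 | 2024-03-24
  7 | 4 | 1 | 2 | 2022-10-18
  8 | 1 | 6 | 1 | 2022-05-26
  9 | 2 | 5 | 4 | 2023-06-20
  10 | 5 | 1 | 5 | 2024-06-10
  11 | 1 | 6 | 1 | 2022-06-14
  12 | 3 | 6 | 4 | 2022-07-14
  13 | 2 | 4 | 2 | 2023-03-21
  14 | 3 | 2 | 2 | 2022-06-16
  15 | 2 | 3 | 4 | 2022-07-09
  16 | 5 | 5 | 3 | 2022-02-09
SELECT c.id, p.name AS customer, c.order_date, c.quantity FROM orders c JOIN customers p ON c.customer_id = p.id

Execution result:
id | customer | order_date | quantity
1 | Olivia Jones | 2023-09-02 | 5
2 | Grace Brown | 2024-08-09 | 2
3 | Bob Smith | 2023-08-26 | 2
4 | Bob Smith | 2024-03-21 | 3
5 | Grace Brown | 2023-11-19 | 5
6 | Olivia Jones | 2024-03-24 | 4
7 | Quinn Williams | 2022-10-18 | 2
8 | Ivy Davis | 2022-05-26 | 1
9 | Grace Brown | 2023-06-20 | 4
10 | Bob Smith | 2024-06-10 | 5
11 | Ivy Davis | 2022-06-14 | 1
12 | Olivia Jones | 2022-07-14 | 4
13 | Grace Brown | 2023-03-21 | 2
14 | Olivia Jones | 2022-06-16 | 2
15 | Grace Brown | 2022-07-09 | 4
16 | Bob Smith | 2022-02-09 | 3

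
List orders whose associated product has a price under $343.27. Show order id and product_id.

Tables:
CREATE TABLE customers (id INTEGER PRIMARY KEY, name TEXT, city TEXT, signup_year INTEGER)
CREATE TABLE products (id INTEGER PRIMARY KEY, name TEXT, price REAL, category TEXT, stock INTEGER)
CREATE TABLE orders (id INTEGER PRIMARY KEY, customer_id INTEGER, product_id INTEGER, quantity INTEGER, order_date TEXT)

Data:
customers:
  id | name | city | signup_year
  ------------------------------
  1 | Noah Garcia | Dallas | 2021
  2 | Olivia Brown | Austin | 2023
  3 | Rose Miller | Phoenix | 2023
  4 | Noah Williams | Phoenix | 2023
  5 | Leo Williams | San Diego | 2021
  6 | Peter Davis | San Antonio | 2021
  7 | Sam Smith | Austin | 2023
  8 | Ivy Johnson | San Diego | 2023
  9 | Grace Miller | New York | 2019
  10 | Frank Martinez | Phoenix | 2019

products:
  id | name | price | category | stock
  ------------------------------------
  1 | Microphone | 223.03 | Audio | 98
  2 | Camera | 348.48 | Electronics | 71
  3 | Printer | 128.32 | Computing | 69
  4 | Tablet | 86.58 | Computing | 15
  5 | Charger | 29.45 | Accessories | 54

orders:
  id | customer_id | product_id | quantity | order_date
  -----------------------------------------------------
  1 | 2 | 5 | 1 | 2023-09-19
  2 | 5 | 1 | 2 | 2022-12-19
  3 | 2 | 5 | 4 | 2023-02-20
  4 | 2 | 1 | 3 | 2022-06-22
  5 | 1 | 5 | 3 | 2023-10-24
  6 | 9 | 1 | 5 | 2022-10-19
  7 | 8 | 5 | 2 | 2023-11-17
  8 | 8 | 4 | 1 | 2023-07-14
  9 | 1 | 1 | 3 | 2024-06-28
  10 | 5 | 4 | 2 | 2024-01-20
SELECT id, product_id FROM orders WHERE product_id IN (SELECT id FROM products WHERE price < 343.27)

Execution result:
id | product_id
1 | 5
2 | 1
3 | 5
4 | 1
5 | 5
6 | 1
7 | 5
8 | 4
9 | 1
10 | 4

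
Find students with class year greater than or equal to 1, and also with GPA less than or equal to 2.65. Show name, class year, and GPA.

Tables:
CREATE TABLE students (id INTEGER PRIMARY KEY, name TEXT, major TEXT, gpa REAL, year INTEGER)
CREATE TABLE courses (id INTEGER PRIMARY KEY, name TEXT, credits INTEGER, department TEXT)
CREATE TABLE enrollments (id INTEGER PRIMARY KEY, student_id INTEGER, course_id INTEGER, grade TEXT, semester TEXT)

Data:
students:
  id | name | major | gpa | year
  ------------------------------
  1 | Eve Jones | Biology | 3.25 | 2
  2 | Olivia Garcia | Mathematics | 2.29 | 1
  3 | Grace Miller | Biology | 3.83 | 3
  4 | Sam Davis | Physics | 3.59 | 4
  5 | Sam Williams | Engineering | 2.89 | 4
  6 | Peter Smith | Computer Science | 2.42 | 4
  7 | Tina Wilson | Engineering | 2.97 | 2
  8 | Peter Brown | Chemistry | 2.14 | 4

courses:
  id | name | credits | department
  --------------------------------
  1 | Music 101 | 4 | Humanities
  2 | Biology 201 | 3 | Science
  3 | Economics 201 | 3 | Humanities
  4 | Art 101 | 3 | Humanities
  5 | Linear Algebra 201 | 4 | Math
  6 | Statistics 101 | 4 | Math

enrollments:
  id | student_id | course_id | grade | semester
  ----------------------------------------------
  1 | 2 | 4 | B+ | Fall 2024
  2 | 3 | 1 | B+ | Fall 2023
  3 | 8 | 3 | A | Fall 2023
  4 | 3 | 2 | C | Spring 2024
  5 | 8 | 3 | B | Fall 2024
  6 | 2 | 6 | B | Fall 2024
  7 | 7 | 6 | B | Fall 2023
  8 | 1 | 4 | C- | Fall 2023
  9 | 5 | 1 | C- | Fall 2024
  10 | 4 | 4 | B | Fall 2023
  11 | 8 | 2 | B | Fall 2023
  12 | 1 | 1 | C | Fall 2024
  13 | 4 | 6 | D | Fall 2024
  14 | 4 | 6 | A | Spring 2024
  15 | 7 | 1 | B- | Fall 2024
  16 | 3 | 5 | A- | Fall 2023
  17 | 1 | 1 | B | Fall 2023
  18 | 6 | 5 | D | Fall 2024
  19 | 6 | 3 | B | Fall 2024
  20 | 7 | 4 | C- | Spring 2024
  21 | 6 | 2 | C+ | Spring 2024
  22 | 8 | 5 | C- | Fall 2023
SELECT name, year, gpa FROM students WHERE year >= 1 AND gpa <= 2.65

Execution result:
name | year | gpa
Olivia Garcia | 1 | 2.29
Peter Smith | 4 | 2.42
Peter Brown | 4 | 2.14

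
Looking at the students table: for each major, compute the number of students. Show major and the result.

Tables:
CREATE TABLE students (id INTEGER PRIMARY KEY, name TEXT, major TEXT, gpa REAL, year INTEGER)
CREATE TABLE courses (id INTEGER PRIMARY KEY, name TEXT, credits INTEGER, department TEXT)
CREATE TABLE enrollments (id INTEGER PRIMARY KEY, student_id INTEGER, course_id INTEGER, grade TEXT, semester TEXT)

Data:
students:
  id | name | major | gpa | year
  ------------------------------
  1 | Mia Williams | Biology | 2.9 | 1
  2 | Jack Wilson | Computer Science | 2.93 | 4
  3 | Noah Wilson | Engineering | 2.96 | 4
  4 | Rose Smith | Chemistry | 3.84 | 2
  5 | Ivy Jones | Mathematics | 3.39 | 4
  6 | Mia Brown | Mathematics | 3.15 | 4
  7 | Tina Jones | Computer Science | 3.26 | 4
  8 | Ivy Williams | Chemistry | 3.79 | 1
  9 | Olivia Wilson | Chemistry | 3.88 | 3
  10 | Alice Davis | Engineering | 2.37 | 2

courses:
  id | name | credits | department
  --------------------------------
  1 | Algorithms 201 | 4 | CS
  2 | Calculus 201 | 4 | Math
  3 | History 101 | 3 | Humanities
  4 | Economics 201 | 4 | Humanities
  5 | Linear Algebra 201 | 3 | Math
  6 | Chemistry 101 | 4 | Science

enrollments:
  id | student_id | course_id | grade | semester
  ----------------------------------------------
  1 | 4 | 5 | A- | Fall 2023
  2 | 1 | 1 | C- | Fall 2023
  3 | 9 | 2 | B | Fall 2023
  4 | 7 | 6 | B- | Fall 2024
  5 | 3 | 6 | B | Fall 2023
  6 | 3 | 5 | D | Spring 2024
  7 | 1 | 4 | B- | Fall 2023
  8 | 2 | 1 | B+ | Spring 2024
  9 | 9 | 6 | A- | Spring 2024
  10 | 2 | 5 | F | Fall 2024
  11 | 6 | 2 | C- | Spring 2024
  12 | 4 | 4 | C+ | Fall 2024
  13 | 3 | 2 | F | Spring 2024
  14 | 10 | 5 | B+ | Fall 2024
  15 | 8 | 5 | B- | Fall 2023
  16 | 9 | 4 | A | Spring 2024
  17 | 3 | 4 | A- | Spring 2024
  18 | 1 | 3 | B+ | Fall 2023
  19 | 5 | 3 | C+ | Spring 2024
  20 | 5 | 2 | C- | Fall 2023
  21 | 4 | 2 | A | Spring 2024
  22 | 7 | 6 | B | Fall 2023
SELECT major, COUNT(*) AS n FROM students GROUP BY major

Execution result:
major | n
Biology | 1
Chemistry | 3
Computer Science | 2
Engineering | 2
Mathematics | 2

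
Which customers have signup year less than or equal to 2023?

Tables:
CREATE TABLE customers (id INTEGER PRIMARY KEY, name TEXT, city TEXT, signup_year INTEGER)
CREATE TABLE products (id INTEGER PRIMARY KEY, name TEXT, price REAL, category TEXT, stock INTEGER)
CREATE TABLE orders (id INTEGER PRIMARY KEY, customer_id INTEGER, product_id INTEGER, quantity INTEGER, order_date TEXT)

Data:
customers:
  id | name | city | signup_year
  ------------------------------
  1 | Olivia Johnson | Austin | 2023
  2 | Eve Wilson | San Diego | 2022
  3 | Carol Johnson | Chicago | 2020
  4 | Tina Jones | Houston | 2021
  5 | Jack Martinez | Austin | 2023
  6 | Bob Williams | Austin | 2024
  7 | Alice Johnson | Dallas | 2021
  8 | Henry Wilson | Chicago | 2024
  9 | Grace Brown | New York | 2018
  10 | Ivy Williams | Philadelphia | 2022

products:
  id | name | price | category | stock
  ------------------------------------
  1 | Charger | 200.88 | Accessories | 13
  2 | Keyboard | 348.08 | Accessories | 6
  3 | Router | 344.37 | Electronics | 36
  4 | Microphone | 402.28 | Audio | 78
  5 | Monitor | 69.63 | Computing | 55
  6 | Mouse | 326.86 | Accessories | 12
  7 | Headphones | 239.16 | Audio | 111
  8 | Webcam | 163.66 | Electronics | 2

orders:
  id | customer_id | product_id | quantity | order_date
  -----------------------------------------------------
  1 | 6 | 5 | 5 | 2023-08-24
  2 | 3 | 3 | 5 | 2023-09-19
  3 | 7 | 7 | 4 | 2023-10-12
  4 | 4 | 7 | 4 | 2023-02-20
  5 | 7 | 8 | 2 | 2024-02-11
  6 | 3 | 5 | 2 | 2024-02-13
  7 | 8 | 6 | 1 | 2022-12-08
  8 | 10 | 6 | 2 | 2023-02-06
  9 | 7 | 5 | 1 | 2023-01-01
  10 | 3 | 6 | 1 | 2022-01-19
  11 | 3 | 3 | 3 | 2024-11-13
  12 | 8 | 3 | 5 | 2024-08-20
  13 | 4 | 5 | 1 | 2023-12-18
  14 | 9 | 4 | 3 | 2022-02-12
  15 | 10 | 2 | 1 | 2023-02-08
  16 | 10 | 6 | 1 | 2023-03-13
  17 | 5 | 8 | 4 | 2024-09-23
SELECT name, signup_year FROM customers WHERE signup_year <= 2023

Execution result:
name | signup_year
Olivia Johnson | 2023
Eve Wilson | 2022
Carol Johnson | 2020
Tina Jones | 2021
Jack Martinez | 2023
Alice Johnson | 2021
Grace Brown | 2018
Ivy Williams | 2022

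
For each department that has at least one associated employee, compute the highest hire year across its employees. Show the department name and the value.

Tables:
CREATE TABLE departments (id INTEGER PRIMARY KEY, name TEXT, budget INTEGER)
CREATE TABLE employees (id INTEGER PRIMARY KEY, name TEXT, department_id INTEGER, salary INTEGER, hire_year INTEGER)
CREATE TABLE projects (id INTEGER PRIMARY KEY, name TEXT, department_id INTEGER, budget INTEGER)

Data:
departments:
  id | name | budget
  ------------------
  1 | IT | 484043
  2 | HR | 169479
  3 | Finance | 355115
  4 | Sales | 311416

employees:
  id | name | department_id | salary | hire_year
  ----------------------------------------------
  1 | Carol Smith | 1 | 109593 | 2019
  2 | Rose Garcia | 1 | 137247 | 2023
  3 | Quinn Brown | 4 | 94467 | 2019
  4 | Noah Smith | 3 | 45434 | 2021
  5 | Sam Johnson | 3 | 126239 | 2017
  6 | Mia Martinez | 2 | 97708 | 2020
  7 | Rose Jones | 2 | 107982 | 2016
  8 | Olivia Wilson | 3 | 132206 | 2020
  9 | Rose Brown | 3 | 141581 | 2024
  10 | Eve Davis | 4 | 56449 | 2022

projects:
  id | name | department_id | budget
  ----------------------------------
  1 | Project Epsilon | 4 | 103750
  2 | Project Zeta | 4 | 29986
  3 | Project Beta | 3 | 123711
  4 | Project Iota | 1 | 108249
SELECT p.name, MAX(c.hire_year) AS max_hire_year FROM employees c JOIN departments p ON c.department_id = p.id GROUP BY p.id, p.name

Execution result:
name | max_hire_year
IT | 2023
HR | 2020
Finance | 2024
Sales | 2022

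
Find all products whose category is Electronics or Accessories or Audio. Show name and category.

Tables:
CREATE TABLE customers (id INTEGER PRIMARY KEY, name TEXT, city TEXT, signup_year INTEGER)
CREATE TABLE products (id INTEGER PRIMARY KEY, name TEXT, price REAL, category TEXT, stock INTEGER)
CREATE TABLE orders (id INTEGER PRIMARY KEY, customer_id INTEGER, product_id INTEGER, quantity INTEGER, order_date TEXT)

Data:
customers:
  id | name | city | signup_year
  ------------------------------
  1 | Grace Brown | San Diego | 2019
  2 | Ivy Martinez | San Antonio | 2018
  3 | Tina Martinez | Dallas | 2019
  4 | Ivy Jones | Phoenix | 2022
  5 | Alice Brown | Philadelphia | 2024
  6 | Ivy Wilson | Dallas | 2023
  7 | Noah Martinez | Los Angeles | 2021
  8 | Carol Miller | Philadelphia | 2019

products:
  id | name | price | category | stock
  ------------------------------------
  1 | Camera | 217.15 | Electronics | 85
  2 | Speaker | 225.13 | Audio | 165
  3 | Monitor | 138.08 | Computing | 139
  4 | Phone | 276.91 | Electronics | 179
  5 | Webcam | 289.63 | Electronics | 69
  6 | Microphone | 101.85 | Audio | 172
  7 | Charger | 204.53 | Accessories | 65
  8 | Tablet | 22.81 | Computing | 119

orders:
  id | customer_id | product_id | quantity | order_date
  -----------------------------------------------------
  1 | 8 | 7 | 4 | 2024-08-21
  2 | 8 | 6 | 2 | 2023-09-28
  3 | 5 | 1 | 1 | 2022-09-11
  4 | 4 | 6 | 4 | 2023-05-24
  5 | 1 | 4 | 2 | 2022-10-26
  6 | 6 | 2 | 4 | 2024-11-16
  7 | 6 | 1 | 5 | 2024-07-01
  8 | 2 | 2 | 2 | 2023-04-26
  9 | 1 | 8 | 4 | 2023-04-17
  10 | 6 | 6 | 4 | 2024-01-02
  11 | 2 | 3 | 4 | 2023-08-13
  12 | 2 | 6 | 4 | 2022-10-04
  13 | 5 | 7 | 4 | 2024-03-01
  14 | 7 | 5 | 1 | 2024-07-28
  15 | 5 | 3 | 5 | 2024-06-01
SELECT name, category FROM products WHERE category IN ('Electronics', 'Accessories', 'Audio')

Execution result:
name | category
Camera | Electronics
Speaker | Audio
Phone | Electronics
Webcam | Electronics
Microphone | Audio
Charger | Accessories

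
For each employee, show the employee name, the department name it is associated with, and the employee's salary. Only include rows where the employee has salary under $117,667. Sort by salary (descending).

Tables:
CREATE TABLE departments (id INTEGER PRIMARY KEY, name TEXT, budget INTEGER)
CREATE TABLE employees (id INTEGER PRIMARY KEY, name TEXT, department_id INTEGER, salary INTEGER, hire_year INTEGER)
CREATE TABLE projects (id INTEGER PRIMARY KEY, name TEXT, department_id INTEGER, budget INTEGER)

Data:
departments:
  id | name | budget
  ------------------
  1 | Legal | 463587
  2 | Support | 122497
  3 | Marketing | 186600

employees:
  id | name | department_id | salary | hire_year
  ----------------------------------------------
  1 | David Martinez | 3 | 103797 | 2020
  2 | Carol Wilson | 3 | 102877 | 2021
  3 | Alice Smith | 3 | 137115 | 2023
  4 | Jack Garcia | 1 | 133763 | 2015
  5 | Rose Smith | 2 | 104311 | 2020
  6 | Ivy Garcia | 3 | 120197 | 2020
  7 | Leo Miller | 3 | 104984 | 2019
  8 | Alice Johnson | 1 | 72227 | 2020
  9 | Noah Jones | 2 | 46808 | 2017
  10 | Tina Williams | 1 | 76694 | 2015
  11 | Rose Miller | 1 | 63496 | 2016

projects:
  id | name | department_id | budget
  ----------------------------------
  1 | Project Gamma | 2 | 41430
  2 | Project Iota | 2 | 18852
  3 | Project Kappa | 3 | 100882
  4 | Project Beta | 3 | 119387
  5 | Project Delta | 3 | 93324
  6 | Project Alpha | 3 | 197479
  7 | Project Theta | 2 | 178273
SELECT c.name, p.name AS department, c.salary FROM employees c JOIN departments p ON c.department_id = p.id WHERE c.salary < 117667 ORDER BY c.salary DESC

Execution result:
name | department | salary
Leo Miller | Marketing | 104984
Rose Smith | Support | 104311
David Martinez | Marketing | 103797
Carol Wilson | Marketing | 102877
Tina Williams | Legal | 76694
Alice Johnson | Legal | 72227
Rose Miller | Legal | 63496
Noah Jones | Support | 46808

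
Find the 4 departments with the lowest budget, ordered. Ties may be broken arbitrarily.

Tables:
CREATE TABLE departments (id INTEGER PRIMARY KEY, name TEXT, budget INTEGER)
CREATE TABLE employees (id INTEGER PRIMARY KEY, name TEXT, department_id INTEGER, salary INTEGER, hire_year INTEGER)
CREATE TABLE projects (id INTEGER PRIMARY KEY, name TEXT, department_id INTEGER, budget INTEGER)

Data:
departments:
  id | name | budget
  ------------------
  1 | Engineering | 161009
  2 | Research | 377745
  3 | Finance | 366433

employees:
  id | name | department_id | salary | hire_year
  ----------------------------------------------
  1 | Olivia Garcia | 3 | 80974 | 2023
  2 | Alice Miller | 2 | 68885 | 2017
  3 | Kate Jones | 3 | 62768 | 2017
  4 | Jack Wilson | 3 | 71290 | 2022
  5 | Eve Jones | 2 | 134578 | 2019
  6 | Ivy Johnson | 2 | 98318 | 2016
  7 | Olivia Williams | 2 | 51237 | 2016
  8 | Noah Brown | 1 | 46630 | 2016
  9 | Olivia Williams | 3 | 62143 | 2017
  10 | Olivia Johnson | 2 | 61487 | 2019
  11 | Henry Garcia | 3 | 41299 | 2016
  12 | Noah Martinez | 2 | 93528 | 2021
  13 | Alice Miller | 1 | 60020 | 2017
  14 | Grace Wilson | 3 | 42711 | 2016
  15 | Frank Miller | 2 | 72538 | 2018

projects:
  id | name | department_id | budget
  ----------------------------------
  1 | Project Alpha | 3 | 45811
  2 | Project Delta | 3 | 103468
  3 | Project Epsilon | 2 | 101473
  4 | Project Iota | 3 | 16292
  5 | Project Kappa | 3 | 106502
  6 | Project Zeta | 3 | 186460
SELECT name, budget FROM departments ORDER BY budget ASC LIMIT 4

Execution result:
name | budget
Engineering | 161009
Finance | 366433
Research | 377745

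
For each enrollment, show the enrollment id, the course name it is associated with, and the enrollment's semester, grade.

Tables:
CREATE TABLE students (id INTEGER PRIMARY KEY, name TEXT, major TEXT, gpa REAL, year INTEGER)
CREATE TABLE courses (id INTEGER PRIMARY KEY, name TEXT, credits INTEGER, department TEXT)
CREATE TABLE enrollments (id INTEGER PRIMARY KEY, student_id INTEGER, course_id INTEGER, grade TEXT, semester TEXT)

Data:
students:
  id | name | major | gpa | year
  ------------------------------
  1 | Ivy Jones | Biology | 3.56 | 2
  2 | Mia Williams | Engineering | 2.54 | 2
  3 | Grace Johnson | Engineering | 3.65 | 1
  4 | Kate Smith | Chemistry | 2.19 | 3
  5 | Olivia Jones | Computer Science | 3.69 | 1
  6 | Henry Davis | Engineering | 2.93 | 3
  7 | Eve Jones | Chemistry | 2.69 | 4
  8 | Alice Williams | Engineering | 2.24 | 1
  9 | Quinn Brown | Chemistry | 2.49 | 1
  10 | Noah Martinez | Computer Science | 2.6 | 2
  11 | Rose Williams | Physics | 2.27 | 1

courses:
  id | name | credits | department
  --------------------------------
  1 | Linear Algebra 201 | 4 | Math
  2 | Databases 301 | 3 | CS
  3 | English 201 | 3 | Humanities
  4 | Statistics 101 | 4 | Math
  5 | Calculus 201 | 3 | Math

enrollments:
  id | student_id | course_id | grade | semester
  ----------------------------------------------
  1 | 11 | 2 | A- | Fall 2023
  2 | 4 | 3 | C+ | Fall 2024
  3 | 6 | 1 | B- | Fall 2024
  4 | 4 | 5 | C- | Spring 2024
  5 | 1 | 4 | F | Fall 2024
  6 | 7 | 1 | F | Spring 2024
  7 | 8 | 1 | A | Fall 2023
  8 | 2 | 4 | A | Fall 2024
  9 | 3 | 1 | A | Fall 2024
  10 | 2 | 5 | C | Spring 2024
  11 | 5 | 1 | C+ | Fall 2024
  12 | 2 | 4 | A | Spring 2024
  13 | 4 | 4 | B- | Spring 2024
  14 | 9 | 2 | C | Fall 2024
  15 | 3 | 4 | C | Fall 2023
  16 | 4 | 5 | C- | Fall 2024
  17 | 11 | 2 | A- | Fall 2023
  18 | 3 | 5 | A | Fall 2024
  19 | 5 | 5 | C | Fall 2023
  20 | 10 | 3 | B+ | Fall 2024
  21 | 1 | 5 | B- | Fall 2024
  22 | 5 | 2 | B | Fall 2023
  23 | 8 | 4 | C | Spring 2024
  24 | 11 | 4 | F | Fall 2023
SELECT c.id, p.name AS course, c.semester, c.grade FROM enrollments c JOIN courses p ON c.course_id = p.id

Execution result:
id | course | semester | grade
1 | Databases 301 | Fall 2023 | A-
2 | English 201 | Fall 2024 | C+
3 | Linear Algebra 201 | Fall 2024 | B-
4 | Calculus 201 | Spring 2024 | C-
5 | Statistics 101 | Fall 2024 | F
6 | Linear Algebra 201 | Spring 2024 | F
7 | Linear Algebra 201 | Fall 2023 | A
8 | Statistics 101 | Fall 2024 | A
9 | Linear Algebra 201 | Fall 2024 | A
10 | Calculus 201 | Spring 2024 | C
11 | Linear Algebra 201 | Fall 2024 | C+
12 | Statistics 101 | Spring 2024 | A
13 | Statistics 101 | Spring 2024 | B-
14 | Databases 301 | Fall 2024 | C
15 | Statistics 101 | Fall 2023 | C
16 | Calculus 201 | Fall 2024 | C-
17 | Databases 301 | Fall 2023 | A-
18 | Calculus 201 | Fall 2024 | A
19 | Calculus 201 | Fall 2023 | C
20 | English 201 | Fall 2024 | B+
21 | Calculus 201 | Fall 2024 | B-
22 | Databases 301 | Fall 2023 | B
23 | Statistics 101 | Spring 2024 | C
24 | Statistics 101 | Fall 2023 | F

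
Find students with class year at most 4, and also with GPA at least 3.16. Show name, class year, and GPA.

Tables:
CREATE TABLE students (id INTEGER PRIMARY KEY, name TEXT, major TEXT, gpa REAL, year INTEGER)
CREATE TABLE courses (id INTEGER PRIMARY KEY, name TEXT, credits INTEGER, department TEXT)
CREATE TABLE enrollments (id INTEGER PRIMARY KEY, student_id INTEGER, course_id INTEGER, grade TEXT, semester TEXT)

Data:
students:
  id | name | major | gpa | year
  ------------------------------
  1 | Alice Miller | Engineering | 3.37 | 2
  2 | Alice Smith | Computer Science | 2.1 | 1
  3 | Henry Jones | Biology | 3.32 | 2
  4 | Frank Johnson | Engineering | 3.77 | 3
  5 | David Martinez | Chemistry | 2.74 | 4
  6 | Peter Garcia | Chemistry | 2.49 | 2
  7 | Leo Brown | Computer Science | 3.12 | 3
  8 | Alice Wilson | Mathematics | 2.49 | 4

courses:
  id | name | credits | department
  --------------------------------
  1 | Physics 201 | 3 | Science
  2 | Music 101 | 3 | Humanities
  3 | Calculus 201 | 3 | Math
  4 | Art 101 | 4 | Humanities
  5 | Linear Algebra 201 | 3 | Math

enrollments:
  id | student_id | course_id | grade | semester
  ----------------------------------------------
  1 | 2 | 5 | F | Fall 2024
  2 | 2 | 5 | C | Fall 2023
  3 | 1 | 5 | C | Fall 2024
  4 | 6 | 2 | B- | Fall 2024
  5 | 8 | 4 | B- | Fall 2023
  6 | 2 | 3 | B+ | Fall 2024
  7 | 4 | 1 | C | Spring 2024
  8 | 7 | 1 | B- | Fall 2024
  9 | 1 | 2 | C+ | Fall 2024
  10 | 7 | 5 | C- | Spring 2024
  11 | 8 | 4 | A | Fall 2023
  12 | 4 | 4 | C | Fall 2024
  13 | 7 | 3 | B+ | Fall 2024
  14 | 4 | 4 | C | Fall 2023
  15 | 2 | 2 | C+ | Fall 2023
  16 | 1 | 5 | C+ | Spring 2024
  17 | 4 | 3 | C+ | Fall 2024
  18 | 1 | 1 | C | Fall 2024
SELECT name, year, gpa FROM students WHERE year <= 4 AND gpa >= 3.16

Execution result:
name | year | gpa
Alice Miller | 2 | 3.37
Henry Jones | 2 | 3.32
Frank Johnson | 3 | 3.77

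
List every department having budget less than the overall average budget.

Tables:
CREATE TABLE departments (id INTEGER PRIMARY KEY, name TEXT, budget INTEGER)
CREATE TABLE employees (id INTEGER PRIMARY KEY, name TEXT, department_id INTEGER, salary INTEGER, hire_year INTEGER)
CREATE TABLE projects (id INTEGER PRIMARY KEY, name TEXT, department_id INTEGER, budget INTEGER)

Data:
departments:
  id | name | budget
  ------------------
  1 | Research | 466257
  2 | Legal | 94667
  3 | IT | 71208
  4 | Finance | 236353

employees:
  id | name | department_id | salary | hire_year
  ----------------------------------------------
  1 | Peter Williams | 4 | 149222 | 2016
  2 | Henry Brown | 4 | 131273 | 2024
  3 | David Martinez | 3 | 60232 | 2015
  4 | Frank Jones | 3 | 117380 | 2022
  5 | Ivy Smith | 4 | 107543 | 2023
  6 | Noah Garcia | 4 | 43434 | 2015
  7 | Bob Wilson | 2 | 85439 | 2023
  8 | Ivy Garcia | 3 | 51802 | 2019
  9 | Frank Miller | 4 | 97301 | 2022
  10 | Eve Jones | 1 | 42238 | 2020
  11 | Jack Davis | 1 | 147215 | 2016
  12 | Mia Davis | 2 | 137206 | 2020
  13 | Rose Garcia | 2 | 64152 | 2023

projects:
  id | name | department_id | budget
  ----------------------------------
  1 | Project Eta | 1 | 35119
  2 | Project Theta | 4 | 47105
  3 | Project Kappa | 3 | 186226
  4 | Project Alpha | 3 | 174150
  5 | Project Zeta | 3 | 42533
SELECT name, budget FROM departments WHERE budget < (SELECT AVG(budget) FROM departments)

Execution result:
name | budget
Legal | 94667
IT | 71208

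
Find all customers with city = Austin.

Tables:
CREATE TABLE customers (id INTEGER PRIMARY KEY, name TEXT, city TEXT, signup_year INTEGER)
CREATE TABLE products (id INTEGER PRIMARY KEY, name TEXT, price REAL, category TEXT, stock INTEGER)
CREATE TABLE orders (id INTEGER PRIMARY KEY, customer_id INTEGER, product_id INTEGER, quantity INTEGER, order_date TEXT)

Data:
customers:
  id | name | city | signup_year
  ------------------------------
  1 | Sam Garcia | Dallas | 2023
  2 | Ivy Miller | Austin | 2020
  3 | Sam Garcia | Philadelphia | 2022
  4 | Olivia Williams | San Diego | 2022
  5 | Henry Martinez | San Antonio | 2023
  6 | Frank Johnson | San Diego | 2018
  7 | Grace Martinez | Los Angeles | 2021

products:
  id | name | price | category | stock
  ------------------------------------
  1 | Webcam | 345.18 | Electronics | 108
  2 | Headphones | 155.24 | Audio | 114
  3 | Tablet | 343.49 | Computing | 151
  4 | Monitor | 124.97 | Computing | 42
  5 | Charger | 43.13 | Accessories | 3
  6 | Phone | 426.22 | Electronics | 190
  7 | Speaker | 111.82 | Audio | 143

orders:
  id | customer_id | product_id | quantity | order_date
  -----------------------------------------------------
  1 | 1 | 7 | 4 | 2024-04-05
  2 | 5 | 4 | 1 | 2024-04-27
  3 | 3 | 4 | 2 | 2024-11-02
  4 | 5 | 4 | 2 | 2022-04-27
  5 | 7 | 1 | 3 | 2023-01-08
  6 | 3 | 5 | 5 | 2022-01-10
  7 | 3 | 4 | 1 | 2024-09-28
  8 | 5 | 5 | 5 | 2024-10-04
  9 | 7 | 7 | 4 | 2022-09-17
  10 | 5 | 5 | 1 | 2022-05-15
SELECT name, city FROM customers WHERE city = 'Austin'

Execution result:
name | city
Ivy Miller | Austin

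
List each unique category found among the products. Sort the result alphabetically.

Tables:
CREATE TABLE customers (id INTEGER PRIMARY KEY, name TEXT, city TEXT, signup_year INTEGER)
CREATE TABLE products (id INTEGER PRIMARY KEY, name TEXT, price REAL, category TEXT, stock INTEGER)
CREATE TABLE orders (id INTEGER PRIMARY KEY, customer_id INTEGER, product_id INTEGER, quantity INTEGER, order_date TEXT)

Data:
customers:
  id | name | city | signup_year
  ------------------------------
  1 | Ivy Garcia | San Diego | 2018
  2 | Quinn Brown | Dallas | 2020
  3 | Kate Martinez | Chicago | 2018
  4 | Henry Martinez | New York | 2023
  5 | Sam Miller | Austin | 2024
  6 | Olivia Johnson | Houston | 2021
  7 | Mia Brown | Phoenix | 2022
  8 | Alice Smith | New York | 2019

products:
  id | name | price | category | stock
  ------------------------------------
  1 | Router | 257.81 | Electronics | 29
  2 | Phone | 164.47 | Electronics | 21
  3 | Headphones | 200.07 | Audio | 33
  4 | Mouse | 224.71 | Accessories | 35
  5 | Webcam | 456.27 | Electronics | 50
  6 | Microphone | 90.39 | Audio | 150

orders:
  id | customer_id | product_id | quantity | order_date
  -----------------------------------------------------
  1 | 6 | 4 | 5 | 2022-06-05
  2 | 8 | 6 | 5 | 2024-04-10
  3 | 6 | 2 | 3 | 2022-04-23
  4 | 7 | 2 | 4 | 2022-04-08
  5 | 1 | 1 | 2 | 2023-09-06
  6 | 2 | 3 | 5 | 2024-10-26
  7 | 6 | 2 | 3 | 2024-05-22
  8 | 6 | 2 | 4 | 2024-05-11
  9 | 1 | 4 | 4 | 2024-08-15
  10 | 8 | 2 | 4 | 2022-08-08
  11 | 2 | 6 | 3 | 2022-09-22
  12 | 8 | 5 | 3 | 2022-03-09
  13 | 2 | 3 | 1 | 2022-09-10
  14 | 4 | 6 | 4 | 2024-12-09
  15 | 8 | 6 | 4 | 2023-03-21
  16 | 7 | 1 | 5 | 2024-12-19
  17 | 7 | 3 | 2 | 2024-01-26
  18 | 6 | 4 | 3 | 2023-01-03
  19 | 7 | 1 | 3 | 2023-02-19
SELECT DISTINCT category FROM products ORDER BY category

Execution result:
category
Accessories
Audio
Electronics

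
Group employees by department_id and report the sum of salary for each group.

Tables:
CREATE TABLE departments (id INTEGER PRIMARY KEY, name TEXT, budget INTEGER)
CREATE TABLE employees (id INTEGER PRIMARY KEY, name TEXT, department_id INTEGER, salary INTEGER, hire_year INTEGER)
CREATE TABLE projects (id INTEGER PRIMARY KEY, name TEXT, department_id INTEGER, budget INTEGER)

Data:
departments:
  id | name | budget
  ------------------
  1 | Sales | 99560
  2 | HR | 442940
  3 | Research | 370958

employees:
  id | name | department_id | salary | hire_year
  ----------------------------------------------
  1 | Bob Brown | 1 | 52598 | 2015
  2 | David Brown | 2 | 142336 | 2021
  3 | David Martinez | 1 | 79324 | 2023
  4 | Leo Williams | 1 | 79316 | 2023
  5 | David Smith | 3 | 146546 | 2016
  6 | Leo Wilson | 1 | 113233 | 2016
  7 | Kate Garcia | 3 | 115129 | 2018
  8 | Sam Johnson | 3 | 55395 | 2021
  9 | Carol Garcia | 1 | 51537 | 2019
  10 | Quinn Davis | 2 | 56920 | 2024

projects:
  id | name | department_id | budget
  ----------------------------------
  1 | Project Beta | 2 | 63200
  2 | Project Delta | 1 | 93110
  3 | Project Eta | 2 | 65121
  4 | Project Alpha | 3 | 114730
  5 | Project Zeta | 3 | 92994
SELECT department_id, SUM(salary) AS sum_salary FROM employees GROUP BY department_id

Execution result:
department_id | sum_salary
1 | 376008
2 | 199256
3 | 317070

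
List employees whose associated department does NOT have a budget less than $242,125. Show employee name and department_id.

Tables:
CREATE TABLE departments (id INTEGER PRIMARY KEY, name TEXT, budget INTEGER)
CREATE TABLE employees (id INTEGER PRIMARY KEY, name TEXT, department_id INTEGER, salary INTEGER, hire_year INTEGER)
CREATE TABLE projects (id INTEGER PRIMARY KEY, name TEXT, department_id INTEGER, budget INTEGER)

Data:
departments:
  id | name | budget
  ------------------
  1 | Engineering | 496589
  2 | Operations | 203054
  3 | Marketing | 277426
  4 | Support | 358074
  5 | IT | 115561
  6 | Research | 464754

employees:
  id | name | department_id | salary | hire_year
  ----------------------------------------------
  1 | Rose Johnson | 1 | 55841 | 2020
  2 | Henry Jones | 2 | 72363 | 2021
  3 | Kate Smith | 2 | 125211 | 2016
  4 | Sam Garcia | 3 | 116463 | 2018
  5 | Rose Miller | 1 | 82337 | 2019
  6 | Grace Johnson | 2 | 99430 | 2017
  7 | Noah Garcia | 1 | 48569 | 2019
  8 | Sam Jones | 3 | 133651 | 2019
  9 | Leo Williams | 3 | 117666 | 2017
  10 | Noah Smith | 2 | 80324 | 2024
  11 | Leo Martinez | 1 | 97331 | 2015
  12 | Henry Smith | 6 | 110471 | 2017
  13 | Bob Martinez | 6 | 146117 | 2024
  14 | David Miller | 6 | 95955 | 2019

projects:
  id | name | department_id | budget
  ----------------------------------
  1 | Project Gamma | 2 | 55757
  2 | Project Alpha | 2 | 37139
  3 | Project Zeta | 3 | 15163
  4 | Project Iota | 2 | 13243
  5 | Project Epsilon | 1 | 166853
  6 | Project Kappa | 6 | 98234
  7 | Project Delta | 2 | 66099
SELECT name, department_id FROM employees WHERE department_id NOT IN (SELECT id FROM departments WHERE budget < 242125)

Execution result:
name | department_id
Rose Johnson | 1
Sam Garcia | 3
Rose Miller | 1
Noah Garcia | 1
Sam Jones | 3
Leo Williams | 3
Leo Martinez | 1
Henry Smith | 6
Bob Martinez | 6
David Miller | 6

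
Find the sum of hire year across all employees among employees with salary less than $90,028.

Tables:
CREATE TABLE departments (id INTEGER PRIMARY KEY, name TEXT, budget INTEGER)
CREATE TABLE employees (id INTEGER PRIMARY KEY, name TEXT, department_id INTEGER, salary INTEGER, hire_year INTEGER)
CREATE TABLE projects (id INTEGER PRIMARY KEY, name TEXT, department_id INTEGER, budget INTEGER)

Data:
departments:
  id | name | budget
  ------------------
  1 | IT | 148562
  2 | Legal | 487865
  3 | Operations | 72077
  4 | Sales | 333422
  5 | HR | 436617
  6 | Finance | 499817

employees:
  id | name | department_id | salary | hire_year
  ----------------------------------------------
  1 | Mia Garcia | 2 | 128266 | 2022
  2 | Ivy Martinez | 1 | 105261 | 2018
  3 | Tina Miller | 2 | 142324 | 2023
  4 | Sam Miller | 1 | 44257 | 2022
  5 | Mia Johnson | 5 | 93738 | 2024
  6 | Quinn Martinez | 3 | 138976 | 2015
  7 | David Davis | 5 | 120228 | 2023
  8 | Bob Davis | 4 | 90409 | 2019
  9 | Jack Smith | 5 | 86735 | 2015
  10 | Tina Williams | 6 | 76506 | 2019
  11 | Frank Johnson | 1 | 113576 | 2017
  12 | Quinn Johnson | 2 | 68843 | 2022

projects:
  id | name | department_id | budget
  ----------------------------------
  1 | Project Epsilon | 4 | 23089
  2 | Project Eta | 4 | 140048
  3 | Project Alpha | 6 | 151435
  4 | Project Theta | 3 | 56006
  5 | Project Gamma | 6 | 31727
SELECT SUM(hire_year) FROM employees WHERE salary < 90028

Execution result:
8078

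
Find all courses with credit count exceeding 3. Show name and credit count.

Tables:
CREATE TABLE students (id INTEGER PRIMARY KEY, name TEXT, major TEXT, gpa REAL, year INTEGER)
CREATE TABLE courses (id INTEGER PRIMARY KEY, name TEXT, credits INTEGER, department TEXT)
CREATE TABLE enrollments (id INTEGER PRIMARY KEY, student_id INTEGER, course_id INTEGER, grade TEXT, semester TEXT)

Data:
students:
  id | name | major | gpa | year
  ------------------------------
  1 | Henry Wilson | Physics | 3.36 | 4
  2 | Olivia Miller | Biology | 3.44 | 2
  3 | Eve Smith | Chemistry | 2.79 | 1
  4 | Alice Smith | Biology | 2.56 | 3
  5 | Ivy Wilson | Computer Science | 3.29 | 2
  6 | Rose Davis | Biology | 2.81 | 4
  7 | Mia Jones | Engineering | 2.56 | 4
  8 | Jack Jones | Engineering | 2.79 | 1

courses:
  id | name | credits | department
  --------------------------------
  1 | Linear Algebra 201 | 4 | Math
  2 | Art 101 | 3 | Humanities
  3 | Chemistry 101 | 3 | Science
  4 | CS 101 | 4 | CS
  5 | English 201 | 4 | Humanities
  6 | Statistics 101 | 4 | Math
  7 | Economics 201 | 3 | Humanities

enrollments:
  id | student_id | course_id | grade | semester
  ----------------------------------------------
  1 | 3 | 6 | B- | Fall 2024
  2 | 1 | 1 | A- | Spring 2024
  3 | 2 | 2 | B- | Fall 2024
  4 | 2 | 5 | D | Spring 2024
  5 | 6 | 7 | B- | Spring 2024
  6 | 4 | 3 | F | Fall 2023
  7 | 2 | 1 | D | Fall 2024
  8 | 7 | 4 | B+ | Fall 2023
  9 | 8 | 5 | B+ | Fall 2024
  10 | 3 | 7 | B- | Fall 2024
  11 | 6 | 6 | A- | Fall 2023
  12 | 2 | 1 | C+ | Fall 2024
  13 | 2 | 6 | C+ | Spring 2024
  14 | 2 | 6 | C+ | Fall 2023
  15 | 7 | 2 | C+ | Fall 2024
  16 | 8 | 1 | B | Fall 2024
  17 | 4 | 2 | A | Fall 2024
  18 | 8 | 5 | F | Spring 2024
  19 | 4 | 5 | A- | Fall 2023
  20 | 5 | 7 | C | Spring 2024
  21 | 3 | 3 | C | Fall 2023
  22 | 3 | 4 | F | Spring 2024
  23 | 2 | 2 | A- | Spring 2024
SELECT name, credits FROM courses WHERE credits > 3

Execution result:
name | credits
Linear Algebra 201 | 4
CS 101 | 4
English 201 | 4
Statistics 101 | 4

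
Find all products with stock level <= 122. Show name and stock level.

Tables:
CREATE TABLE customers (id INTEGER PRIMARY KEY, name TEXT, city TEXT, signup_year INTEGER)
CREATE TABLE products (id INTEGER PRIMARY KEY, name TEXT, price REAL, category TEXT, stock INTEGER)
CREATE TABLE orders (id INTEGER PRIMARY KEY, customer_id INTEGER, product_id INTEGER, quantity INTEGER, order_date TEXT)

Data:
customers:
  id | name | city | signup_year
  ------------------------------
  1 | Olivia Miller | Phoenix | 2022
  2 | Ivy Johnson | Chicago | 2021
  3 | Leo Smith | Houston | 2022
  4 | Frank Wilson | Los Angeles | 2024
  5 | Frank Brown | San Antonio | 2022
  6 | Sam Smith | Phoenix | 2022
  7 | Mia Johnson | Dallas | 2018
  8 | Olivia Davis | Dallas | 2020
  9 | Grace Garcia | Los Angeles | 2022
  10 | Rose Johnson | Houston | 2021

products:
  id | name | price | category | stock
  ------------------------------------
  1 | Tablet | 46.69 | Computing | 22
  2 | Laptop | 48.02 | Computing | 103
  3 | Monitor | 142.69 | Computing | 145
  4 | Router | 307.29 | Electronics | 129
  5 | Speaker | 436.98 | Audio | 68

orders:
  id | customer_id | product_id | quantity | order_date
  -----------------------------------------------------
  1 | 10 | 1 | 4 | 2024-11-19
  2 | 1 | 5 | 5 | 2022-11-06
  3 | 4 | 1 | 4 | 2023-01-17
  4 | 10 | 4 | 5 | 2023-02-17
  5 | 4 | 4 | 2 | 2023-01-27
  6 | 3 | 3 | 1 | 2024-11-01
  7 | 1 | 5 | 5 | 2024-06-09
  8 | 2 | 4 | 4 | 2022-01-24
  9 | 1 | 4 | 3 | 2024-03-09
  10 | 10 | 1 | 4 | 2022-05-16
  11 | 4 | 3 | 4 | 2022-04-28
SELECT name, stock FROM products WHERE stock <= 122

Execution result:
name | stock
Tablet | 22
Laptop | 103
Speaker | 68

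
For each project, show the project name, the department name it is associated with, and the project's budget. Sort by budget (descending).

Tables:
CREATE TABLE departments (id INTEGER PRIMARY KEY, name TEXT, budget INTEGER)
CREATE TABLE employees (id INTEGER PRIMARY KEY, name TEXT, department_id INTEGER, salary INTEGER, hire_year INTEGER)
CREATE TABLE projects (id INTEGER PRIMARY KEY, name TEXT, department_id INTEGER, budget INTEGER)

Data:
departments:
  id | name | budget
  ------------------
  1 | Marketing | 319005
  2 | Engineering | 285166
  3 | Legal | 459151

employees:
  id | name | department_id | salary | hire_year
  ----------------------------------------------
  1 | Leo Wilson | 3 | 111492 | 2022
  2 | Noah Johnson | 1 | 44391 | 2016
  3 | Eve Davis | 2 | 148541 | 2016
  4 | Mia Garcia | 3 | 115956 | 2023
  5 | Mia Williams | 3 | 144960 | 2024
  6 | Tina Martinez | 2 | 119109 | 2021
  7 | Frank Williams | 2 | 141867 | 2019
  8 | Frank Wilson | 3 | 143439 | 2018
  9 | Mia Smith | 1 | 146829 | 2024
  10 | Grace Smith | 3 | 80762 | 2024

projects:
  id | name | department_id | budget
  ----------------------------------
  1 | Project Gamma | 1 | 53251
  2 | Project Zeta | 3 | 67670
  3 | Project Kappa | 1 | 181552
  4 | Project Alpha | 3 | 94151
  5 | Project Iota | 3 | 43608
SELECT c.name, p.name AS department, c.budget FROM projects c JOIN departments p ON c.department_id = p.id ORDER BY c.budget DESC

Execution result:
name | department | budget
Project Kappa | Marketing | 181552
Project Alpha | Legal | 94151
Project Zeta | Legal | 67670
Project Gamma | Marketing | 53251
Project Iota | Legal | 43608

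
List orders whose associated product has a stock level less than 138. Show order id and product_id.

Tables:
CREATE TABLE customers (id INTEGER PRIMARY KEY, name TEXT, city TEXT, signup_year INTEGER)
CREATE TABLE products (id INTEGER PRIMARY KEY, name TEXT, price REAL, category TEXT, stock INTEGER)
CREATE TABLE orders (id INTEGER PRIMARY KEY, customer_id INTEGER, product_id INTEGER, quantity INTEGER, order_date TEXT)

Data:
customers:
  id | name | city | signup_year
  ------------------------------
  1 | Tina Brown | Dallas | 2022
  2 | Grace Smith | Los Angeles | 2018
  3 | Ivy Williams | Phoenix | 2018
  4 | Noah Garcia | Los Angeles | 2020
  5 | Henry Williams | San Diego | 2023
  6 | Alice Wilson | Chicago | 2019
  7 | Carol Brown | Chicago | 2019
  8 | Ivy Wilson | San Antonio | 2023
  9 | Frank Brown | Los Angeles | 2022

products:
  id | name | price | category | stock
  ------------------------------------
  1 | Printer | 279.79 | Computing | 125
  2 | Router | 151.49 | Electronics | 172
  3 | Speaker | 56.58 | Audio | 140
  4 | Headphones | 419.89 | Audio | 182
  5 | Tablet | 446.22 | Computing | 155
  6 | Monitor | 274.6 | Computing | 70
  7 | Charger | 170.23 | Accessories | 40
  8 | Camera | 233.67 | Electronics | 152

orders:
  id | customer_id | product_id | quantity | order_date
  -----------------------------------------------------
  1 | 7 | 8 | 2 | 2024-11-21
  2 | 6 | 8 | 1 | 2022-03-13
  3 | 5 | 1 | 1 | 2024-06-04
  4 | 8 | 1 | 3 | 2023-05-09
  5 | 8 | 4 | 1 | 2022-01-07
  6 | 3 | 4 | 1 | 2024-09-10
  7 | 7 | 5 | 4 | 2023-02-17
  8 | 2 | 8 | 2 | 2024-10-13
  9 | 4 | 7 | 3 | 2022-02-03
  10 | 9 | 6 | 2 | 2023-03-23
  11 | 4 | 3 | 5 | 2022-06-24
SELECT id, product_id FROM orders WHERE product_id IN (SELECT id FROM products WHERE stock < 138)

Execution result:
id | product_id
3 | 1
4 | 1
9 | 7
10 | 6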